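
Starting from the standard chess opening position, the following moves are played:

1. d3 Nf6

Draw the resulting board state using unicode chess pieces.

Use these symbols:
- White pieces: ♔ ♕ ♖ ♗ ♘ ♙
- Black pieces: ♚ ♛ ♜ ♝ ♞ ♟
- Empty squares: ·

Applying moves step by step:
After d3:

♜ ♞ ♝ ♛ ♚ ♝ ♞ ♜
♟ ♟ ♟ ♟ ♟ ♟ ♟ ♟
· · · · · · · ·
· · · · · · · ·
· · · · · · · ·
· · · ♙ · · · ·
♙ ♙ ♙ · ♙ ♙ ♙ ♙
♖ ♘ ♗ ♕ ♔ ♗ ♘ ♖


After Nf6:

♜ ♞ ♝ ♛ ♚ ♝ · ♜
♟ ♟ ♟ ♟ ♟ ♟ ♟ ♟
· · · · · ♞ · ·
· · · · · · · ·
· · · · · · · ·
· · · ♙ · · · ·
♙ ♙ ♙ · ♙ ♙ ♙ ♙
♖ ♘ ♗ ♕ ♔ ♗ ♘ ♖



  a b c d e f g h
  ─────────────────
8│♜ ♞ ♝ ♛ ♚ ♝ · ♜│8
7│♟ ♟ ♟ ♟ ♟ ♟ ♟ ♟│7
6│· · · · · ♞ · ·│6
5│· · · · · · · ·│5
4│· · · · · · · ·│4
3│· · · ♙ · · · ·│3
2│♙ ♙ ♙ · ♙ ♙ ♙ ♙│2
1│♖ ♘ ♗ ♕ ♔ ♗ ♘ ♖│1
  ─────────────────
  a b c d e f g h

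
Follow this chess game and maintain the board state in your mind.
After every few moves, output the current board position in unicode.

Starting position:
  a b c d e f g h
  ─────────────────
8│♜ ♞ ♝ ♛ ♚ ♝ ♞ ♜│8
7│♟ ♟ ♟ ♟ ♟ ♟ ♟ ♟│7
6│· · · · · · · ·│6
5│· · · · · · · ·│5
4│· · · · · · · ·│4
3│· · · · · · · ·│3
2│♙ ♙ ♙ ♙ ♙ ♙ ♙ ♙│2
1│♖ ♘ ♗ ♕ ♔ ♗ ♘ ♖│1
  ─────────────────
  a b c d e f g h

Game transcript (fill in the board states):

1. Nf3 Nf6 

  a b c d e f g h
  ─────────────────
8│♜ ♞ ♝ ♛ ♚ ♝ · ♜│8
7│♟ ♟ ♟ ♟ ♟ ♟ ♟ ♟│7
6│· · · · · ♞ · ·│6
5│· · · · · · · ·│5
4│· · · · · · · ·│4
3│· · · · · ♘ · ·│3
2│♙ ♙ ♙ ♙ ♙ ♙ ♙ ♙│2
1│♖ ♘ ♗ ♕ ♔ ♗ · ♖│1
  ─────────────────
  a b c d e f g h

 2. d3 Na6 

  a b c d e f g h
  ─────────────────
8│♜ · ♝ ♛ ♚ ♝ · ♜│8
7│♟ ♟ ♟ ♟ ♟ ♟ ♟ ♟│7
6│♞ · · · · ♞ · ·│6
5│· · · · · · · ·│5
4│· · · · · · · ·│4
3│· · · ♙ · ♘ · ·│3
2│♙ ♙ ♙ · ♙ ♙ ♙ ♙│2
1│♖ ♘ ♗ ♕ ♔ ♗ · ♖│1
  ─────────────────
  a b c d e f g h

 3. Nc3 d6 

  a b c d e f g h
  ─────────────────
8│♜ · ♝ ♛ ♚ ♝ · ♜│8
7│♟ ♟ ♟ · ♟ ♟ ♟ ♟│7
6│♞ · · ♟ · ♞ · ·│6
5│· · · · · · · ·│5
4│· · · · · · · ·│4
3│· · ♘ ♙ · ♘ · ·│3
2│♙ ♙ ♙ · ♙ ♙ ♙ ♙│2
1│♖ · ♗ ♕ ♔ ♗ · ♖│1
  ─────────────────
  a b c d e f g h



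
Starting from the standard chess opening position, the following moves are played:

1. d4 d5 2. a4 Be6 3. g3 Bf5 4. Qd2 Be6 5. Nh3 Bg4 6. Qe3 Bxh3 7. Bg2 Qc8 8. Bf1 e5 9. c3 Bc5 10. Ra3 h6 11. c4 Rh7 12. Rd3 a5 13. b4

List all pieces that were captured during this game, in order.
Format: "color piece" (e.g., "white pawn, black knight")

Tracking captures:
  Bxh3: captured white knight

white knight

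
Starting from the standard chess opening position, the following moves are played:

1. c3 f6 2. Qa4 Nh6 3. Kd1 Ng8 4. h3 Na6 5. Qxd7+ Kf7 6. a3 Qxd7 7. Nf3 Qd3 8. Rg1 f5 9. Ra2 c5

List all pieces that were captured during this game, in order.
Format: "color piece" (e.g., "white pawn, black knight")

Tracking captures:
  Qxd7+: captured black pawn
  Qxd7: captured white queen

black pawn, white queen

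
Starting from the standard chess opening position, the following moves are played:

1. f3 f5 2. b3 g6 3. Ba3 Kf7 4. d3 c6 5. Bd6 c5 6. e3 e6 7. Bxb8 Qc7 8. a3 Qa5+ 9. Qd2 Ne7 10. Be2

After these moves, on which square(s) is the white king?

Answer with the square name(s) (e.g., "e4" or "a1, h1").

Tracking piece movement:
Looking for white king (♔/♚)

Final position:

  a b c d e f g h
  ─────────────────
8│♜ ♗ ♝ · · ♝ · ♜│8
7│♟ ♟ · ♟ ♞ ♚ · ♟│7
6│· · · · ♟ · ♟ ·│6
5│♛ · ♟ · · ♟ · ·│5
4│· · · · · · · ·│4
3│♙ ♙ · ♙ ♙ ♙ · ·│3
2│· · ♙ ♕ ♗ · ♙ ♙│2
1│♖ ♘ · · ♔ · ♘ ♖│1
  ─────────────────
  a b c d e f g h


e1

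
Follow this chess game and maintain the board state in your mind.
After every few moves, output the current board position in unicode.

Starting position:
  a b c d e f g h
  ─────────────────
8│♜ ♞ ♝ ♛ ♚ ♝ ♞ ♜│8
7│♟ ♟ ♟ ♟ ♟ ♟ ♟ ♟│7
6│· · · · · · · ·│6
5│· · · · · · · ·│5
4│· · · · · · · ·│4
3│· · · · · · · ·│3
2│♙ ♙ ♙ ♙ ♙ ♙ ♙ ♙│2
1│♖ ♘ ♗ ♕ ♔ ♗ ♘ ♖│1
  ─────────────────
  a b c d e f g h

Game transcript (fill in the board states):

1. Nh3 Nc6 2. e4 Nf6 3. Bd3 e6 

  a b c d e f g h
  ─────────────────
8│♜ · ♝ ♛ ♚ ♝ · ♜│8
7│♟ ♟ ♟ ♟ · ♟ ♟ ♟│7
6│· · ♞ · ♟ ♞ · ·│6
5│· · · · · · · ·│5
4│· · · · ♙ · · ·│4
3│· · · ♗ · · · ♘│3
2│♙ ♙ ♙ ♙ · ♙ ♙ ♙│2
1│♖ ♘ ♗ ♕ ♔ · · ♖│1
  ─────────────────
  a b c d e f g h

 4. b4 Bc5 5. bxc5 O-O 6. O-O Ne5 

  a b c d e f g h
  ─────────────────
8│♜ · ♝ ♛ · ♜ ♚ ·│8
7│♟ ♟ ♟ ♟ · ♟ ♟ ♟│7
6│· · · · ♟ ♞ · ·│6
5│· · ♙ · ♞ · · ·│5
4│· · · · ♙ · · ·│4
3│· · · ♗ · · · ♘│3
2│♙ · ♙ ♙ · ♙ ♙ ♙│2
1│♖ ♘ ♗ ♕ · ♖ ♔ ·│1
  ─────────────────
  a b c d e f g h

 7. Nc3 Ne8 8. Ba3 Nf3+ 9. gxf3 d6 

  a b c d e f g h
  ─────────────────
8│♜ · ♝ ♛ ♞ ♜ ♚ ·│8
7│♟ ♟ ♟ · · ♟ ♟ ♟│7
6│· · · ♟ ♟ · · ·│6
5│· · ♙ · · · · ·│5
4│· · · · ♙ · · ·│4
3│♗ · ♘ ♗ · ♙ · ♘│3
2│♙ · ♙ ♙ · ♙ · ♙│2
1│♖ · · ♕ · ♖ ♔ ·│1
  ─────────────────
  a b c d e f g h

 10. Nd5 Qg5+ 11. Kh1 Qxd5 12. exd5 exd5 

  a b c d e f g h
  ─────────────────
8│♜ · ♝ · ♞ ♜ ♚ ·│8
7│♟ ♟ ♟ · · ♟ ♟ ♟│7
6│· · · ♟ · · · ·│6
5│· · ♙ ♟ · · · ·│5
4│· · · · · · · ·│4
3│♗ · · ♗ · ♙ · ♘│3
2│♙ · ♙ ♙ · ♙ · ♙│2
1│♖ · · ♕ · ♖ · ♔│1
  ─────────────────
  a b c d e f g h

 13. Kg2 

  a b c d e f g h
  ─────────────────
8│♜ · ♝ · ♞ ♜ ♚ ·│8
7│♟ ♟ ♟ · · ♟ ♟ ♟│7
6│· · · ♟ · · · ·│6
5│· · ♙ ♟ · · · ·│5
4│· · · · · · · ·│4
3│♗ · · ♗ · ♙ · ♘│3
2│♙ · ♙ ♙ · ♙ ♔ ♙│2
1│♖ · · ♕ · ♖ · ·│1
  ─────────────────
  a b c d e f g h


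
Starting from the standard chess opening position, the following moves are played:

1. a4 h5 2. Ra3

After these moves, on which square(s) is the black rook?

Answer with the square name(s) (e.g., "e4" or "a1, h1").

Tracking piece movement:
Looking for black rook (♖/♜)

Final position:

  a b c d e f g h
  ─────────────────
8│♜ ♞ ♝ ♛ ♚ ♝ ♞ ♜│8
7│♟ ♟ ♟ ♟ ♟ ♟ ♟ ·│7
6│· · · · · · · ·│6
5│· · · · · · · ♟│5
4│♙ · · · · · · ·│4
3│♖ · · · · · · ·│3
2│· ♙ ♙ ♙ ♙ ♙ ♙ ♙│2
1│· ♘ ♗ ♕ ♔ ♗ ♘ ♖│1
  ─────────────────
  a b c d e f g h


a8, h8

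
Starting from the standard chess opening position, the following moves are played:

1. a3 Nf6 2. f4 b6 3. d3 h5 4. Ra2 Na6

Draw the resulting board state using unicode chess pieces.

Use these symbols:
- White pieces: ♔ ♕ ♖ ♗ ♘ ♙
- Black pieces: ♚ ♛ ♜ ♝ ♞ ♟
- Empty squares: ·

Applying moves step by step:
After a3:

♜ ♞ ♝ ♛ ♚ ♝ ♞ ♜
♟ ♟ ♟ ♟ ♟ ♟ ♟ ♟
· · · · · · · ·
· · · · · · · ·
· · · · · · · ·
♙ · · · · · · ·
· ♙ ♙ ♙ ♙ ♙ ♙ ♙
♖ ♘ ♗ ♕ ♔ ♗ ♘ ♖


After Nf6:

♜ ♞ ♝ ♛ ♚ ♝ · ♜
♟ ♟ ♟ ♟ ♟ ♟ ♟ ♟
· · · · · ♞ · ·
· · · · · · · ·
· · · · · · · ·
♙ · · · · · · ·
· ♙ ♙ ♙ ♙ ♙ ♙ ♙
♖ ♘ ♗ ♕ ♔ ♗ ♘ ♖


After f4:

♜ ♞ ♝ ♛ ♚ ♝ · ♜
♟ ♟ ♟ ♟ ♟ ♟ ♟ ♟
· · · · · ♞ · ·
· · · · · · · ·
· · · · · ♙ · ·
♙ · · · · · · ·
· ♙ ♙ ♙ ♙ · ♙ ♙
♖ ♘ ♗ ♕ ♔ ♗ ♘ ♖


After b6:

♜ ♞ ♝ ♛ ♚ ♝ · ♜
♟ · ♟ ♟ ♟ ♟ ♟ ♟
· ♟ · · · ♞ · ·
· · · · · · · ·
· · · · · ♙ · ·
♙ · · · · · · ·
· ♙ ♙ ♙ ♙ · ♙ ♙
♖ ♘ ♗ ♕ ♔ ♗ ♘ ♖


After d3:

♜ ♞ ♝ ♛ ♚ ♝ · ♜
♟ · ♟ ♟ ♟ ♟ ♟ ♟
· ♟ · · · ♞ · ·
· · · · · · · ·
· · · · · ♙ · ·
♙ · · ♙ · · · ·
· ♙ ♙ · ♙ · ♙ ♙
♖ ♘ ♗ ♕ ♔ ♗ ♘ ♖


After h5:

♜ ♞ ♝ ♛ ♚ ♝ · ♜
♟ · ♟ ♟ ♟ ♟ ♟ ·
· ♟ · · · ♞ · ·
· · · · · · · ♟
· · · · · ♙ · ·
♙ · · ♙ · · · ·
· ♙ ♙ · ♙ · ♙ ♙
♖ ♘ ♗ ♕ ♔ ♗ ♘ ♖


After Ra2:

♜ ♞ ♝ ♛ ♚ ♝ · ♜
♟ · ♟ ♟ ♟ ♟ ♟ ·
· ♟ · · · ♞ · ·
· · · · · · · ♟
· · · · · ♙ · ·
♙ · · ♙ · · · ·
♖ ♙ ♙ · ♙ · ♙ ♙
· ♘ ♗ ♕ ♔ ♗ ♘ ♖


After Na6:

♜ · ♝ ♛ ♚ ♝ · ♜
♟ · ♟ ♟ ♟ ♟ ♟ ·
♞ ♟ · · · ♞ · ·
· · · · · · · ♟
· · · · · ♙ · ·
♙ · · ♙ · · · ·
♖ ♙ ♙ · ♙ · ♙ ♙
· ♘ ♗ ♕ ♔ ♗ ♘ ♖



  a b c d e f g h
  ─────────────────
8│♜ · ♝ ♛ ♚ ♝ · ♜│8
7│♟ · ♟ ♟ ♟ ♟ ♟ ·│7
6│♞ ♟ · · · ♞ · ·│6
5│· · · · · · · ♟│5
4│· · · · · ♙ · ·│4
3│♙ · · ♙ · · · ·│3
2│♖ ♙ ♙ · ♙ · ♙ ♙│2
1│· ♘ ♗ ♕ ♔ ♗ ♘ ♖│1
  ─────────────────
  a b c d e f g h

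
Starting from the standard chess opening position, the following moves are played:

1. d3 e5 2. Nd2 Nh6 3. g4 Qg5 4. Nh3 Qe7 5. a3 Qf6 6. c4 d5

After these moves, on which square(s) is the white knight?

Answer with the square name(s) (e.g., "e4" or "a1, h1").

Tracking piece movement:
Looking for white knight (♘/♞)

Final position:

  a b c d e f g h
  ─────────────────
8│♜ ♞ ♝ · ♚ ♝ · ♜│8
7│♟ ♟ ♟ · · ♟ ♟ ♟│7
6│· · · · · ♛ · ♞│6
5│· · · ♟ ♟ · · ·│5
4│· · ♙ · · · ♙ ·│4
3│♙ · · ♙ · · · ♘│3
2│· ♙ · ♘ ♙ ♙ · ♙│2
1│♖ · ♗ ♕ ♔ ♗ · ♖│1
  ─────────────────
  a b c d e f g h


d2, h3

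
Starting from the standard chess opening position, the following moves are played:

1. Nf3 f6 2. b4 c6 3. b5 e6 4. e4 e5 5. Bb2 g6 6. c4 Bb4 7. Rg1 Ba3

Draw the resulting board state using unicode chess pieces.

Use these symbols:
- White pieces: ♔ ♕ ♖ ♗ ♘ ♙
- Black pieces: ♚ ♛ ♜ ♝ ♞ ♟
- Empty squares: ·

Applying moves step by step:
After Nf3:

♜ ♞ ♝ ♛ ♚ ♝ ♞ ♜
♟ ♟ ♟ ♟ ♟ ♟ ♟ ♟
· · · · · · · ·
· · · · · · · ·
· · · · · · · ·
· · · · · ♘ · ·
♙ ♙ ♙ ♙ ♙ ♙ ♙ ♙
♖ ♘ ♗ ♕ ♔ ♗ · ♖


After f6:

♜ ♞ ♝ ♛ ♚ ♝ ♞ ♜
♟ ♟ ♟ ♟ ♟ · ♟ ♟
· · · · · ♟ · ·
· · · · · · · ·
· · · · · · · ·
· · · · · ♘ · ·
♙ ♙ ♙ ♙ ♙ ♙ ♙ ♙
♖ ♘ ♗ ♕ ♔ ♗ · ♖


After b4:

♜ ♞ ♝ ♛ ♚ ♝ ♞ ♜
♟ ♟ ♟ ♟ ♟ · ♟ ♟
· · · · · ♟ · ·
· · · · · · · ·
· ♙ · · · · · ·
· · · · · ♘ · ·
♙ · ♙ ♙ ♙ ♙ ♙ ♙
♖ ♘ ♗ ♕ ♔ ♗ · ♖


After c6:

♜ ♞ ♝ ♛ ♚ ♝ ♞ ♜
♟ ♟ · ♟ ♟ · ♟ ♟
· · ♟ · · ♟ · ·
· · · · · · · ·
· ♙ · · · · · ·
· · · · · ♘ · ·
♙ · ♙ ♙ ♙ ♙ ♙ ♙
♖ ♘ ♗ ♕ ♔ ♗ · ♖


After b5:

♜ ♞ ♝ ♛ ♚ ♝ ♞ ♜
♟ ♟ · ♟ ♟ · ♟ ♟
· · ♟ · · ♟ · ·
· ♙ · · · · · ·
· · · · · · · ·
· · · · · ♘ · ·
♙ · ♙ ♙ ♙ ♙ ♙ ♙
♖ ♘ ♗ ♕ ♔ ♗ · ♖


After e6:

♜ ♞ ♝ ♛ ♚ ♝ ♞ ♜
♟ ♟ · ♟ · · ♟ ♟
· · ♟ · ♟ ♟ · ·
· ♙ · · · · · ·
· · · · · · · ·
· · · · · ♘ · ·
♙ · ♙ ♙ ♙ ♙ ♙ ♙
♖ ♘ ♗ ♕ ♔ ♗ · ♖


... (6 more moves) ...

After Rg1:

♜ ♞ ♝ ♛ ♚ · ♞ ♜
♟ ♟ · ♟ · · · ♟
· · ♟ · · ♟ ♟ ·
· ♙ · · ♟ · · ·
· ♝ ♙ · ♙ · · ·
· · · · · ♘ · ·
♙ ♗ · ♙ · ♙ ♙ ♙
♖ ♘ · ♕ ♔ ♗ ♖ ·


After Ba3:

♜ ♞ ♝ ♛ ♚ · ♞ ♜
♟ ♟ · ♟ · · · ♟
· · ♟ · · ♟ ♟ ·
· ♙ · · ♟ · · ·
· · ♙ · ♙ · · ·
♝ · · · · ♘ · ·
♙ ♗ · ♙ · ♙ ♙ ♙
♖ ♘ · ♕ ♔ ♗ ♖ ·



  a b c d e f g h
  ─────────────────
8│♜ ♞ ♝ ♛ ♚ · ♞ ♜│8
7│♟ ♟ · ♟ · · · ♟│7
6│· · ♟ · · ♟ ♟ ·│6
5│· ♙ · · ♟ · · ·│5
4│· · ♙ · ♙ · · ·│4
3│♝ · · · · ♘ · ·│3
2│♙ ♗ · ♙ · ♙ ♙ ♙│2
1│♖ ♘ · ♕ ♔ ♗ ♖ ·│1
  ─────────────────
  a b c d e f g h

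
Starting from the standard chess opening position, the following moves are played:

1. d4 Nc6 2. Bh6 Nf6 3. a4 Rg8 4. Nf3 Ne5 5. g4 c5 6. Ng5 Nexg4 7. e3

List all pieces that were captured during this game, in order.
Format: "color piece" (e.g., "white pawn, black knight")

Tracking captures:
  Nexg4: captured white pawn

white pawn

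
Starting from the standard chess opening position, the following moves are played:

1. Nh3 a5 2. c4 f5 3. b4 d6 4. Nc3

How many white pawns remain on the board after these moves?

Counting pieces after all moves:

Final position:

  a b c d e f g h
  ─────────────────
8│♜ ♞ ♝ ♛ ♚ ♝ ♞ ♜│8
7│· ♟ ♟ · ♟ · ♟ ♟│7
6│· · · ♟ · · · ·│6
5│♟ · · · · ♟ · ·│5
4│· ♙ ♙ · · · · ·│4
3│· · ♘ · · · · ♘│3
2│♙ · · ♙ ♙ ♙ ♙ ♙│2
1│♖ · ♗ ♕ ♔ ♗ · ♖│1
  ─────────────────
  a b c d e f g h


8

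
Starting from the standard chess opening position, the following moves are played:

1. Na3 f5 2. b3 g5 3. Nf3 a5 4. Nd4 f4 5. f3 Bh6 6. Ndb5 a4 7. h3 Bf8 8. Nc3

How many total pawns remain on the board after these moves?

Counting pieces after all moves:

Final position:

  a b c d e f g h
  ─────────────────
8│♜ ♞ ♝ ♛ ♚ ♝ ♞ ♜│8
7│· ♟ ♟ ♟ ♟ · · ♟│7
6│· · · · · · · ·│6
5│· · · · · · ♟ ·│5
4│♟ · · · · ♟ · ·│4
3│♘ ♙ ♘ · · ♙ · ♙│3
2│♙ · ♙ ♙ ♙ · ♙ ·│2
1│♖ · ♗ ♕ ♔ ♗ · ♖│1
  ─────────────────
  a b c d e f g h


16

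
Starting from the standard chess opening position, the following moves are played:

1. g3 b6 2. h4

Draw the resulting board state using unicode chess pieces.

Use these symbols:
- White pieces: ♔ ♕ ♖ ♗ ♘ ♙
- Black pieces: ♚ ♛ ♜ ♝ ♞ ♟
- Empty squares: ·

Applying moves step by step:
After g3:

♜ ♞ ♝ ♛ ♚ ♝ ♞ ♜
♟ ♟ ♟ ♟ ♟ ♟ ♟ ♟
· · · · · · · ·
· · · · · · · ·
· · · · · · · ·
· · · · · · ♙ ·
♙ ♙ ♙ ♙ ♙ ♙ · ♙
♖ ♘ ♗ ♕ ♔ ♗ ♘ ♖


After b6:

♜ ♞ ♝ ♛ ♚ ♝ ♞ ♜
♟ · ♟ ♟ ♟ ♟ ♟ ♟
· ♟ · · · · · ·
· · · · · · · ·
· · · · · · · ·
· · · · · · ♙ ·
♙ ♙ ♙ ♙ ♙ ♙ · ♙
♖ ♘ ♗ ♕ ♔ ♗ ♘ ♖


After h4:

♜ ♞ ♝ ♛ ♚ ♝ ♞ ♜
♟ · ♟ ♟ ♟ ♟ ♟ ♟
· ♟ · · · · · ·
· · · · · · · ·
· · · · · · · ♙
· · · · · · ♙ ·
♙ ♙ ♙ ♙ ♙ ♙ · ·
♖ ♘ ♗ ♕ ♔ ♗ ♘ ♖



  a b c d e f g h
  ─────────────────
8│♜ ♞ ♝ ♛ ♚ ♝ ♞ ♜│8
7│♟ · ♟ ♟ ♟ ♟ ♟ ♟│7
6│· ♟ · · · · · ·│6
5│· · · · · · · ·│5
4│· · · · · · · ♙│4
3│· · · · · · ♙ ·│3
2│♙ ♙ ♙ ♙ ♙ ♙ · ·│2
1│♖ ♘ ♗ ♕ ♔ ♗ ♘ ♖│1
  ─────────────────
  a b c d e f g h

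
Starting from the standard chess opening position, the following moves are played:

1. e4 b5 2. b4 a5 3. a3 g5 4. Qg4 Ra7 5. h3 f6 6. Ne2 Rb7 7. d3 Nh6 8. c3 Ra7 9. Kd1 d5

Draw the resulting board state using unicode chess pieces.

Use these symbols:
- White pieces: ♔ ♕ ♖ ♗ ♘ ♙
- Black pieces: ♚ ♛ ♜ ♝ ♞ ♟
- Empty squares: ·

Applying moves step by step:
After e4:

♜ ♞ ♝ ♛ ♚ ♝ ♞ ♜
♟ ♟ ♟ ♟ ♟ ♟ ♟ ♟
· · · · · · · ·
· · · · · · · ·
· · · · ♙ · · ·
· · · · · · · ·
♙ ♙ ♙ ♙ · ♙ ♙ ♙
♖ ♘ ♗ ♕ ♔ ♗ ♘ ♖


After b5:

♜ ♞ ♝ ♛ ♚ ♝ ♞ ♜
♟ · ♟ ♟ ♟ ♟ ♟ ♟
· · · · · · · ·
· ♟ · · · · · ·
· · · · ♙ · · ·
· · · · · · · ·
♙ ♙ ♙ ♙ · ♙ ♙ ♙
♖ ♘ ♗ ♕ ♔ ♗ ♘ ♖


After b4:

♜ ♞ ♝ ♛ ♚ ♝ ♞ ♜
♟ · ♟ ♟ ♟ ♟ ♟ ♟
· · · · · · · ·
· ♟ · · · · · ·
· ♙ · · ♙ · · ·
· · · · · · · ·
♙ · ♙ ♙ · ♙ ♙ ♙
♖ ♘ ♗ ♕ ♔ ♗ ♘ ♖


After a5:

♜ ♞ ♝ ♛ ♚ ♝ ♞ ♜
· · ♟ ♟ ♟ ♟ ♟ ♟
· · · · · · · ·
♟ ♟ · · · · · ·
· ♙ · · ♙ · · ·
· · · · · · · ·
♙ · ♙ ♙ · ♙ ♙ ♙
♖ ♘ ♗ ♕ ♔ ♗ ♘ ♖


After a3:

♜ ♞ ♝ ♛ ♚ ♝ ♞ ♜
· · ♟ ♟ ♟ ♟ ♟ ♟
· · · · · · · ·
♟ ♟ · · · · · ·
· ♙ · · ♙ · · ·
♙ · · · · · · ·
· · ♙ ♙ · ♙ ♙ ♙
♖ ♘ ♗ ♕ ♔ ♗ ♘ ♖


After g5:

♜ ♞ ♝ ♛ ♚ ♝ ♞ ♜
· · ♟ ♟ ♟ ♟ · ♟
· · · · · · · ·
♟ ♟ · · · · ♟ ·
· ♙ · · ♙ · · ·
♙ · · · · · · ·
· · ♙ ♙ · ♙ ♙ ♙
♖ ♘ ♗ ♕ ♔ ♗ ♘ ♖


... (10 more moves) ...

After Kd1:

· ♞ ♝ ♛ ♚ ♝ · ♜
♜ · ♟ ♟ ♟ · · ♟
· · · · · ♟ · ♞
♟ ♟ · · · · ♟ ·
· ♙ · · ♙ · ♕ ·
♙ · ♙ ♙ · · · ♙
· · · · ♘ ♙ ♙ ·
♖ ♘ ♗ ♔ · ♗ · ♖


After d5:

· ♞ ♝ ♛ ♚ ♝ · ♜
♜ · ♟ · ♟ · · ♟
· · · · · ♟ · ♞
♟ ♟ · ♟ · · ♟ ·
· ♙ · · ♙ · ♕ ·
♙ · ♙ ♙ · · · ♙
· · · · ♘ ♙ ♙ ·
♖ ♘ ♗ ♔ · ♗ · ♖



  a b c d e f g h
  ─────────────────
8│· ♞ ♝ ♛ ♚ ♝ · ♜│8
7│♜ · ♟ · ♟ · · ♟│7
6│· · · · · ♟ · ♞│6
5│♟ ♟ · ♟ · · ♟ ·│5
4│· ♙ · · ♙ · ♕ ·│4
3│♙ · ♙ ♙ · · · ♙│3
2│· · · · ♘ ♙ ♙ ·│2
1│♖ ♘ ♗ ♔ · ♗ · ♖│1
  ─────────────────
  a b c d e f g h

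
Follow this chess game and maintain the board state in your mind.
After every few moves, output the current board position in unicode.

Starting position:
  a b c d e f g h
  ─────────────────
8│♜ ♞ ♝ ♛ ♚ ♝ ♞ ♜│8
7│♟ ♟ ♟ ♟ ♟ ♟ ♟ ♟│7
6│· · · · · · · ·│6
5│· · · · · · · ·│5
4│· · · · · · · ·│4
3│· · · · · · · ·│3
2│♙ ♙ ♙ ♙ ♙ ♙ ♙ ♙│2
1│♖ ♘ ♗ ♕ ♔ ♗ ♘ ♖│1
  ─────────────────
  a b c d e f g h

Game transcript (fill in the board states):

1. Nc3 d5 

  a b c d e f g h
  ─────────────────
8│♜ ♞ ♝ ♛ ♚ ♝ ♞ ♜│8
7│♟ ♟ ♟ · ♟ ♟ ♟ ♟│7
6│· · · · · · · ·│6
5│· · · ♟ · · · ·│5
4│· · · · · · · ·│4
3│· · ♘ · · · · ·│3
2│♙ ♙ ♙ ♙ ♙ ♙ ♙ ♙│2
1│♖ · ♗ ♕ ♔ ♗ ♘ ♖│1
  ─────────────────
  a b c d e f g h

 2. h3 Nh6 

  a b c d e f g h
  ─────────────────
8│♜ ♞ ♝ ♛ ♚ ♝ · ♜│8
7│♟ ♟ ♟ · ♟ ♟ ♟ ♟│7
6│· · · · · · · ♞│6
5│· · · ♟ · · · ·│5
4│· · · · · · · ·│4
3│· · ♘ · · · · ♙│3
2│♙ ♙ ♙ ♙ ♙ ♙ ♙ ·│2
1│♖ · ♗ ♕ ♔ ♗ ♘ ♖│1
  ─────────────────
  a b c d e f g h

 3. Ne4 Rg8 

  a b c d e f g h
  ─────────────────
8│♜ ♞ ♝ ♛ ♚ ♝ ♜ ·│8
7│♟ ♟ ♟ · ♟ ♟ ♟ ♟│7
6│· · · · · · · ♞│6
5│· · · ♟ · · · ·│5
4│· · · · ♘ · · ·│4
3│· · · · · · · ♙│3
2│♙ ♙ ♙ ♙ ♙ ♙ ♙ ·│2
1│♖ · ♗ ♕ ♔ ♗ ♘ ♖│1
  ─────────────────
  a b c d e f g h



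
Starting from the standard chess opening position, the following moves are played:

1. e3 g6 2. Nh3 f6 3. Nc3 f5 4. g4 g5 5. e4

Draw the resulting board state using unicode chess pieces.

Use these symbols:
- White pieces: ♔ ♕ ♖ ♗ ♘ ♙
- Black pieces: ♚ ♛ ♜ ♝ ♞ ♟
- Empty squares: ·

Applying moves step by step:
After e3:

♜ ♞ ♝ ♛ ♚ ♝ ♞ ♜
♟ ♟ ♟ ♟ ♟ ♟ ♟ ♟
· · · · · · · ·
· · · · · · · ·
· · · · · · · ·
· · · · ♙ · · ·
♙ ♙ ♙ ♙ · ♙ ♙ ♙
♖ ♘ ♗ ♕ ♔ ♗ ♘ ♖


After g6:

♜ ♞ ♝ ♛ ♚ ♝ ♞ ♜
♟ ♟ ♟ ♟ ♟ ♟ · ♟
· · · · · · ♟ ·
· · · · · · · ·
· · · · · · · ·
· · · · ♙ · · ·
♙ ♙ ♙ ♙ · ♙ ♙ ♙
♖ ♘ ♗ ♕ ♔ ♗ ♘ ♖


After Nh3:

♜ ♞ ♝ ♛ ♚ ♝ ♞ ♜
♟ ♟ ♟ ♟ ♟ ♟ · ♟
· · · · · · ♟ ·
· · · · · · · ·
· · · · · · · ·
· · · · ♙ · · ♘
♙ ♙ ♙ ♙ · ♙ ♙ ♙
♖ ♘ ♗ ♕ ♔ ♗ · ♖


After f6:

♜ ♞ ♝ ♛ ♚ ♝ ♞ ♜
♟ ♟ ♟ ♟ ♟ · · ♟
· · · · · ♟ ♟ ·
· · · · · · · ·
· · · · · · · ·
· · · · ♙ · · ♘
♙ ♙ ♙ ♙ · ♙ ♙ ♙
♖ ♘ ♗ ♕ ♔ ♗ · ♖


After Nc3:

♜ ♞ ♝ ♛ ♚ ♝ ♞ ♜
♟ ♟ ♟ ♟ ♟ · · ♟
· · · · · ♟ ♟ ·
· · · · · · · ·
· · · · · · · ·
· · ♘ · ♙ · · ♘
♙ ♙ ♙ ♙ · ♙ ♙ ♙
♖ · ♗ ♕ ♔ ♗ · ♖


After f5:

♜ ♞ ♝ ♛ ♚ ♝ ♞ ♜
♟ ♟ ♟ ♟ ♟ · · ♟
· · · · · · ♟ ·
· · · · · ♟ · ·
· · · · · · · ·
· · ♘ · ♙ · · ♘
♙ ♙ ♙ ♙ · ♙ ♙ ♙
♖ · ♗ ♕ ♔ ♗ · ♖


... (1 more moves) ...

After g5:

♜ ♞ ♝ ♛ ♚ ♝ ♞ ♜
♟ ♟ ♟ ♟ ♟ · · ♟
· · · · · · · ·
· · · · · ♟ ♟ ·
· · · · · · ♙ ·
· · ♘ · ♙ · · ♘
♙ ♙ ♙ ♙ · ♙ · ♙
♖ · ♗ ♕ ♔ ♗ · ♖


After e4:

♜ ♞ ♝ ♛ ♚ ♝ ♞ ♜
♟ ♟ ♟ ♟ ♟ · · ♟
· · · · · · · ·
· · · · · ♟ ♟ ·
· · · · ♙ · ♙ ·
· · ♘ · · · · ♘
♙ ♙ ♙ ♙ · ♙ · ♙
♖ · ♗ ♕ ♔ ♗ · ♖



  a b c d e f g h
  ─────────────────
8│♜ ♞ ♝ ♛ ♚ ♝ ♞ ♜│8
7│♟ ♟ ♟ ♟ ♟ · · ♟│7
6│· · · · · · · ·│6
5│· · · · · ♟ ♟ ·│5
4│· · · · ♙ · ♙ ·│4
3│· · ♘ · · · · ♘│3
2│♙ ♙ ♙ ♙ · ♙ · ♙│2
1│♖ · ♗ ♕ ♔ ♗ · ♖│1
  ─────────────────
  a b c d e f g h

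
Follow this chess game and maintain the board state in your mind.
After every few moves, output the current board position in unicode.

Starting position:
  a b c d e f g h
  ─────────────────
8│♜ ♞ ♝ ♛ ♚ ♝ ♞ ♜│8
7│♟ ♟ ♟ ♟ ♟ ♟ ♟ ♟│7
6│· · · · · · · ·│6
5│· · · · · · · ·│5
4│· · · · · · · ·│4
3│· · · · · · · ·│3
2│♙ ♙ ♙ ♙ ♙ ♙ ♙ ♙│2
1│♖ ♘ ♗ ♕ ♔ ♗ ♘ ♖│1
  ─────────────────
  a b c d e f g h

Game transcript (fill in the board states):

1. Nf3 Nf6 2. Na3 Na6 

  a b c d e f g h
  ─────────────────
8│♜ · ♝ ♛ ♚ ♝ · ♜│8
7│♟ ♟ ♟ ♟ ♟ ♟ ♟ ♟│7
6│♞ · · · · ♞ · ·│6
5│· · · · · · · ·│5
4│· · · · · · · ·│4
3│♘ · · · · ♘ · ·│3
2│♙ ♙ ♙ ♙ ♙ ♙ ♙ ♙│2
1│♖ · ♗ ♕ ♔ ♗ · ♖│1
  ─────────────────
  a b c d e f g h

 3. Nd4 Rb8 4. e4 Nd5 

  a b c d e f g h
  ─────────────────
8│· ♜ ♝ ♛ ♚ ♝ · ♜│8
7│♟ ♟ ♟ ♟ ♟ ♟ ♟ ♟│7
6│♞ · · · · · · ·│6
5│· · · ♞ · · · ·│5
4│· · · ♘ ♙ · · ·│4
3│♘ · · · · · · ·│3
2│♙ ♙ ♙ ♙ · ♙ ♙ ♙│2
1│♖ · ♗ ♕ ♔ ♗ · ♖│1
  ─────────────────
  a b c d e f g h

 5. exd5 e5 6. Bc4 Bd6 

  a b c d e f g h
  ─────────────────
8│· ♜ ♝ ♛ ♚ · · ♜│8
7│♟ ♟ ♟ ♟ · ♟ ♟ ♟│7
6│♞ · · ♝ · · · ·│6
5│· · · ♙ ♟ · · ·│5
4│· · ♗ ♘ · · · ·│4
3│♘ · · · · · · ·│3
2│♙ ♙ ♙ ♙ · ♙ ♙ ♙│2
1│♖ · ♗ ♕ ♔ · · ♖│1
  ─────────────────
  a b c d e f g h

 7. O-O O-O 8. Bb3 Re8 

  a b c d e f g h
  ─────────────────
8│· ♜ ♝ ♛ ♜ · ♚ ·│8
7│♟ ♟ ♟ ♟ · ♟ ♟ ♟│7
6│♞ · · ♝ · · · ·│6
5│· · · ♙ ♟ · · ·│5
4│· · · ♘ · · · ·│4
3│♘ ♗ · · · · · ·│3
2│♙ ♙ ♙ ♙ · ♙ ♙ ♙│2
1│♖ · ♗ ♕ · ♖ ♔ ·│1
  ─────────────────
  a b c d e f g h

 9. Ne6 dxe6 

  a b c d e f g h
  ─────────────────
8│· ♜ ♝ ♛ ♜ · ♚ ·│8
7│♟ ♟ ♟ · · ♟ ♟ ♟│7
6│♞ · · ♝ ♟ · · ·│6
5│· · · ♙ ♟ · · ·│5
4│· · · · · · · ·│4
3│♘ ♗ · · · · · ·│3
2│♙ ♙ ♙ ♙ · ♙ ♙ ♙│2
1│♖ · ♗ ♕ · ♖ ♔ ·│1
  ─────────────────
  a b c d e f g h


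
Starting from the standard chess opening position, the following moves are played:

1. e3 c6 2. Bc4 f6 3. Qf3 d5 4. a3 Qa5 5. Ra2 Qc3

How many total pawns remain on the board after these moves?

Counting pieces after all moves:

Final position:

  a b c d e f g h
  ─────────────────
8│♜ ♞ ♝ · ♚ ♝ ♞ ♜│8
7│♟ ♟ · · ♟ · ♟ ♟│7
6│· · ♟ · · ♟ · ·│6
5│· · · ♟ · · · ·│5
4│· · ♗ · · · · ·│4
3│♙ · ♛ · ♙ ♕ · ·│3
2│♖ ♙ ♙ ♙ · ♙ ♙ ♙│2
1│· ♘ ♗ · ♔ · ♘ ♖│1
  ─────────────────
  a b c d e f g h


16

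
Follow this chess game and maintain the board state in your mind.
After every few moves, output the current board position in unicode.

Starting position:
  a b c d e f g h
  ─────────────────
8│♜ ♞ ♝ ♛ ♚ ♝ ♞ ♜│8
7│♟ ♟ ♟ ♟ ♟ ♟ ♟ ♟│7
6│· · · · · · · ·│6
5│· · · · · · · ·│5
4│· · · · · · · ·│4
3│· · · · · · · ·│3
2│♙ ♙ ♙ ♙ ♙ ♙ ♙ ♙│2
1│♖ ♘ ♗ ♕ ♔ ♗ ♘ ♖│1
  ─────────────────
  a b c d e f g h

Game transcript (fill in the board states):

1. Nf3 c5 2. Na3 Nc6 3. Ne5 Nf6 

  a b c d e f g h
  ─────────────────
8│♜ · ♝ ♛ ♚ ♝ · ♜│8
7│♟ ♟ · ♟ ♟ ♟ ♟ ♟│7
6│· · ♞ · · ♞ · ·│6
5│· · ♟ · ♘ · · ·│5
4│· · · · · · · ·│4
3│♘ · · · · · · ·│3
2│♙ ♙ ♙ ♙ ♙ ♙ ♙ ♙│2
1│♖ · ♗ ♕ ♔ ♗ · ♖│1
  ─────────────────
  a b c d e f g h

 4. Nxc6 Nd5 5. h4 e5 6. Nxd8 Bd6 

  a b c d e f g h
  ─────────────────
8│♜ · ♝ ♘ ♚ · · ♜│8
7│♟ ♟ · ♟ · ♟ ♟ ♟│7
6│· · · ♝ · · · ·│6
5│· · ♟ ♞ ♟ · · ·│5
4│· · · · · · · ♙│4
3│♘ · · · · · · ·│3
2│♙ ♙ ♙ ♙ ♙ ♙ ♙ ·│2
1│♖ · ♗ ♕ ♔ ♗ · ♖│1
  ─────────────────
  a b c d e f g h

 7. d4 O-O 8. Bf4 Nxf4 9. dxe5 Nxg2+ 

  a b c d e f g h
  ─────────────────
8│♜ · ♝ ♘ · ♜ ♚ ·│8
7│♟ ♟ · ♟ · ♟ ♟ ♟│7
6│· · · ♝ · · · ·│6
5│· · ♟ · ♙ · · ·│5
4│· · · · · · · ♙│4
3│♘ · · · · · · ·│3
2│♙ ♙ ♙ · ♙ ♙ ♞ ·│2
1│♖ · · ♕ ♔ ♗ · ♖│1
  ─────────────────
  a b c d e f g h

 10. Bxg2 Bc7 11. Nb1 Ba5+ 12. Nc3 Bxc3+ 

  a b c d e f g h
  ─────────────────
8│♜ · ♝ ♘ · ♜ ♚ ·│8
7│♟ ♟ · ♟ · ♟ ♟ ♟│7
6│· · · · · · · ·│6
5│· · ♟ · ♙ · · ·│5
4│· · · · · · · ♙│4
3│· · ♝ · · · · ·│3
2│♙ ♙ ♙ · ♙ ♙ ♗ ·│2
1│♖ · · ♕ ♔ · · ♖│1
  ─────────────────
  a b c d e f g h

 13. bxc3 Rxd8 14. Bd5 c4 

  a b c d e f g h
  ─────────────────
8│♜ · ♝ ♜ · · ♚ ·│8
7│♟ ♟ · ♟ · ♟ ♟ ♟│7
6│· · · · · · · ·│6
5│· · · ♗ ♙ · · ·│5
4│· · ♟ · · · · ♙│4
3│· · ♙ · · · · ·│3
2│♙ · ♙ · ♙ ♙ · ·│2
1│♖ · · ♕ ♔ · · ♖│1
  ─────────────────
  a b c d e f g h


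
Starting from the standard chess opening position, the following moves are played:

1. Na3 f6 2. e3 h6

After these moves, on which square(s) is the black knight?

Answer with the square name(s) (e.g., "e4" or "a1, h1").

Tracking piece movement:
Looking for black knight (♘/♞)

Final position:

  a b c d e f g h
  ─────────────────
8│♜ ♞ ♝ ♛ ♚ ♝ ♞ ♜│8
7│♟ ♟ ♟ ♟ ♟ · ♟ ·│7
6│· · · · · ♟ · ♟│6
5│· · · · · · · ·│5
4│· · · · · · · ·│4
3│♘ · · · ♙ · · ·│3
2│♙ ♙ ♙ ♙ · ♙ ♙ ♙│2
1│♖ · ♗ ♕ ♔ ♗ ♘ ♖│1
  ─────────────────
  a b c d e f g h


b8, g8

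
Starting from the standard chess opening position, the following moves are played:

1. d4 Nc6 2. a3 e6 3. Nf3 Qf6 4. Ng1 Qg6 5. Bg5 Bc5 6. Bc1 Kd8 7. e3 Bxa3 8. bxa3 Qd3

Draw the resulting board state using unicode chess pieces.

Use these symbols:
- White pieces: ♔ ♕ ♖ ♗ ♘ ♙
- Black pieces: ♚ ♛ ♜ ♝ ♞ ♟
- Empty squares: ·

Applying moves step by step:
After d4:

♜ ♞ ♝ ♛ ♚ ♝ ♞ ♜
♟ ♟ ♟ ♟ ♟ ♟ ♟ ♟
· · · · · · · ·
· · · · · · · ·
· · · ♙ · · · ·
· · · · · · · ·
♙ ♙ ♙ · ♙ ♙ ♙ ♙
♖ ♘ ♗ ♕ ♔ ♗ ♘ ♖


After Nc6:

♜ · ♝ ♛ ♚ ♝ ♞ ♜
♟ ♟ ♟ ♟ ♟ ♟ ♟ ♟
· · ♞ · · · · ·
· · · · · · · ·
· · · ♙ · · · ·
· · · · · · · ·
♙ ♙ ♙ · ♙ ♙ ♙ ♙
♖ ♘ ♗ ♕ ♔ ♗ ♘ ♖


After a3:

♜ · ♝ ♛ ♚ ♝ ♞ ♜
♟ ♟ ♟ ♟ ♟ ♟ ♟ ♟
· · ♞ · · · · ·
· · · · · · · ·
· · · ♙ · · · ·
♙ · · · · · · ·
· ♙ ♙ · ♙ ♙ ♙ ♙
♖ ♘ ♗ ♕ ♔ ♗ ♘ ♖


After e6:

♜ · ♝ ♛ ♚ ♝ ♞ ♜
♟ ♟ ♟ ♟ · ♟ ♟ ♟
· · ♞ · ♟ · · ·
· · · · · · · ·
· · · ♙ · · · ·
♙ · · · · · · ·
· ♙ ♙ · ♙ ♙ ♙ ♙
♖ ♘ ♗ ♕ ♔ ♗ ♘ ♖


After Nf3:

♜ · ♝ ♛ ♚ ♝ ♞ ♜
♟ ♟ ♟ ♟ · ♟ ♟ ♟
· · ♞ · ♟ · · ·
· · · · · · · ·
· · · ♙ · · · ·
♙ · · · · ♘ · ·
· ♙ ♙ · ♙ ♙ ♙ ♙
♖ ♘ ♗ ♕ ♔ ♗ · ♖


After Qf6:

♜ · ♝ · ♚ ♝ ♞ ♜
♟ ♟ ♟ ♟ · ♟ ♟ ♟
· · ♞ · ♟ ♛ · ·
· · · · · · · ·
· · · ♙ · · · ·
♙ · · · · ♘ · ·
· ♙ ♙ · ♙ ♙ ♙ ♙
♖ ♘ ♗ ♕ ♔ ♗ · ♖


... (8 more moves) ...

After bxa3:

♜ · ♝ ♚ · · ♞ ♜
♟ ♟ ♟ ♟ · ♟ ♟ ♟
· · ♞ · ♟ · ♛ ·
· · · · · · · ·
· · · ♙ · · · ·
♙ · · · ♙ · · ·
· · ♙ · · ♙ ♙ ♙
♖ ♘ ♗ ♕ ♔ ♗ ♘ ♖


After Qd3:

♜ · ♝ ♚ · · ♞ ♜
♟ ♟ ♟ ♟ · ♟ ♟ ♟
· · ♞ · ♟ · · ·
· · · · · · · ·
· · · ♙ · · · ·
♙ · · ♛ ♙ · · ·
· · ♙ · · ♙ ♙ ♙
♖ ♘ ♗ ♕ ♔ ♗ ♘ ♖



  a b c d e f g h
  ─────────────────
8│♜ · ♝ ♚ · · ♞ ♜│8
7│♟ ♟ ♟ ♟ · ♟ ♟ ♟│7
6│· · ♞ · ♟ · · ·│6
5│· · · · · · · ·│5
4│· · · ♙ · · · ·│4
3│♙ · · ♛ ♙ · · ·│3
2│· · ♙ · · ♙ ♙ ♙│2
1│♖ ♘ ♗ ♕ ♔ ♗ ♘ ♖│1
  ─────────────────
  a b c d e f g h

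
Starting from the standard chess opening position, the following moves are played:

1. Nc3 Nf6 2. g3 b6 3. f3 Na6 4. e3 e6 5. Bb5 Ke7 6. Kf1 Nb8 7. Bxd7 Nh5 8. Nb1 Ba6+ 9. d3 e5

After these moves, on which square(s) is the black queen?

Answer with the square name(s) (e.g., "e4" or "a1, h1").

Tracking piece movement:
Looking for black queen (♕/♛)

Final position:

  a b c d e f g h
  ─────────────────
8│♜ ♞ · ♛ · ♝ · ♜│8
7│♟ · ♟ ♗ ♚ ♟ ♟ ♟│7
6│♝ ♟ · · · · · ·│6
5│· · · · ♟ · · ♞│5
4│· · · · · · · ·│4
3│· · · ♙ ♙ ♙ ♙ ·│3
2│♙ ♙ ♙ · · · · ♙│2
1│♖ ♘ ♗ ♕ · ♔ ♘ ♖│1
  ─────────────────
  a b c d e f g h


d8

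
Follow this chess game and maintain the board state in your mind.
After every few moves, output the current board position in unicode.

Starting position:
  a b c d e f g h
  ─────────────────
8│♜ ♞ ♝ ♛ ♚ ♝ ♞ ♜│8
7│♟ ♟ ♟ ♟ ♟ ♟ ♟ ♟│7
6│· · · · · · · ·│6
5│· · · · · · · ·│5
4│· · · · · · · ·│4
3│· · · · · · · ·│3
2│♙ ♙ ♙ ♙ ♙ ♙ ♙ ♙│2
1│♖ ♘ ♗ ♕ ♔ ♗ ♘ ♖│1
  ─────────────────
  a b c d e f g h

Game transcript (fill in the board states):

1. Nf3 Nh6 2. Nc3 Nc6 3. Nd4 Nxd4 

  a b c d e f g h
  ─────────────────
8│♜ · ♝ ♛ ♚ ♝ · ♜│8
7│♟ ♟ ♟ ♟ ♟ ♟ ♟ ♟│7
6│· · · · · · · ♞│6
5│· · · · · · · ·│5
4│· · · ♞ · · · ·│4
3│· · ♘ · · · · ·│3
2│♙ ♙ ♙ ♙ ♙ ♙ ♙ ♙│2
1│♖ · ♗ ♕ ♔ ♗ · ♖│1
  ─────────────────
  a b c d e f g h

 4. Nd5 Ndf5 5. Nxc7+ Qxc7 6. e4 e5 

  a b c d e f g h
  ─────────────────
8│♜ · ♝ · ♚ ♝ · ♜│8
7│♟ ♟ ♛ ♟ · ♟ ♟ ♟│7
6│· · · · · · · ♞│6
5│· · · · ♟ ♞ · ·│5
4│· · · · ♙ · · ·│4
3│· · · · · · · ·│3
2│♙ ♙ ♙ ♙ · ♙ ♙ ♙│2
1│♖ · ♗ ♕ ♔ ♗ · ♖│1
  ─────────────────
  a b c d e f g h

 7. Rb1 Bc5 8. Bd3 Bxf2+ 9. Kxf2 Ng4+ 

  a b c d e f g h
  ─────────────────
8│♜ · ♝ · ♚ · · ♜│8
7│♟ ♟ ♛ ♟ · ♟ ♟ ♟│7
6│· · · · · · · ·│6
5│· · · · ♟ ♞ · ·│5
4│· · · · ♙ · ♞ ·│4
3│· · · ♗ · · · ·│3
2│♙ ♙ ♙ ♙ · ♔ ♙ ♙│2
1│· ♖ ♗ ♕ · · · ♖│1
  ─────────────────
  a b c d e f g h

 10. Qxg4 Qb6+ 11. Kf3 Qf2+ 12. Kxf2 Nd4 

  a b c d e f g h
  ─────────────────
8│♜ · ♝ · ♚ · · ♜│8
7│♟ ♟ · ♟ · ♟ ♟ ♟│7
6│· · · · · · · ·│6
5│· · · · ♟ · · ·│5
4│· · · ♞ ♙ · ♕ ·│4
3│· · · ♗ · · · ·│3
2│♙ ♙ ♙ ♙ · ♔ ♙ ♙│2
1│· ♖ ♗ · · · · ♖│1
  ─────────────────
  a b c d e f g h

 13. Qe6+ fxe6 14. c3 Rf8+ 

  a b c d e f g h
  ─────────────────
8│♜ · ♝ · ♚ ♜ · ·│8
7│♟ ♟ · ♟ · · ♟ ♟│7
6│· · · · ♟ · · ·│6
5│· · · · ♟ · · ·│5
4│· · · ♞ ♙ · · ·│4
3│· · ♙ ♗ · · · ·│3
2│♙ ♙ · ♙ · ♔ ♙ ♙│2
1│· ♖ ♗ · · · · ♖│1
  ─────────────────
  a b c d e f g h


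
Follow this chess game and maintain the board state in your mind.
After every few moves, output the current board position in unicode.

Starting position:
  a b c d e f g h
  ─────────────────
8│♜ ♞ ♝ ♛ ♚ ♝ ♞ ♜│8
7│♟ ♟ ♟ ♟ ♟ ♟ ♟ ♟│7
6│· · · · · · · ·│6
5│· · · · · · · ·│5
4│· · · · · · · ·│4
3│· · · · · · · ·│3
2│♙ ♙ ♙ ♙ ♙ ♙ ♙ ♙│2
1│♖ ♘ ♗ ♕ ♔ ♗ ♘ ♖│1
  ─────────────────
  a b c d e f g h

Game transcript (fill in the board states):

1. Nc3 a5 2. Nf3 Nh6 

  a b c d e f g h
  ─────────────────
8│♜ ♞ ♝ ♛ ♚ ♝ · ♜│8
7│· ♟ ♟ ♟ ♟ ♟ ♟ ♟│7
6│· · · · · · · ♞│6
5│♟ · · · · · · ·│5
4│· · · · · · · ·│4
3│· · ♘ · · ♘ · ·│3
2│♙ ♙ ♙ ♙ ♙ ♙ ♙ ♙│2
1│♖ · ♗ ♕ ♔ ♗ · ♖│1
  ─────────────────
  a b c d e f g h

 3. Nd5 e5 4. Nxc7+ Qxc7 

  a b c d e f g h
  ─────────────────
8│♜ ♞ ♝ · ♚ ♝ · ♜│8
7│· ♟ ♛ ♟ · ♟ ♟ ♟│7
6│· · · · · · · ♞│6
5│♟ · · · ♟ · · ·│5
4│· · · · · · · ·│4
3│· · · · · ♘ · ·│3
2│♙ ♙ ♙ ♙ ♙ ♙ ♙ ♙│2
1│♖ · ♗ ♕ ♔ ♗ · ♖│1
  ─────────────────
  a b c d e f g h

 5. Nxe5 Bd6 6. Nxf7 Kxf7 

  a b c d e f g h
  ─────────────────
8│♜ ♞ ♝ · · · · ♜│8
7│· ♟ ♛ ♟ · ♚ ♟ ♟│7
6│· · · ♝ · · · ♞│6
5│♟ · · · · · · ·│5
4│· · · · · · · ·│4
3│· · · · · · · ·│3
2│♙ ♙ ♙ ♙ ♙ ♙ ♙ ♙│2
1│♖ · ♗ ♕ ♔ ♗ · ♖│1
  ─────────────────
  a b c d e f g h

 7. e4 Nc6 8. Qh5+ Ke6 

  a b c d e f g h
  ─────────────────
8│♜ · ♝ · · · · ♜│8
7│· ♟ ♛ ♟ · · ♟ ♟│7
6│· · ♞ ♝ ♚ · · ♞│6
5│♟ · · · · · · ♕│5
4│· · · · ♙ · · ·│4
3│· · · · · · · ·│3
2│♙ ♙ ♙ ♙ · ♙ ♙ ♙│2
1│♖ · ♗ · ♔ ♗ · ♖│1
  ─────────────────
  a b c d e f g h

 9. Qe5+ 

  a b c d e f g h
  ─────────────────
8│♜ · ♝ · · · · ♜│8
7│· ♟ ♛ ♟ · · ♟ ♟│7
6│· · ♞ ♝ ♚ · · ♞│6
5│♟ · · · ♕ · · ·│5
4│· · · · ♙ · · ·│4
3│· · · · · · · ·│3
2│♙ ♙ ♙ ♙ · ♙ ♙ ♙│2
1│♖ · ♗ · ♔ ♗ · ♖│1
  ─────────────────
  a b c d e f g h
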